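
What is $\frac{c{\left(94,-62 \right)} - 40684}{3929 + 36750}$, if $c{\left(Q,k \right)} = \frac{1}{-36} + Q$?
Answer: $- \frac{1461241}{1464444} \approx -0.99781$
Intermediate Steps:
$c{\left(Q,k \right)} = - \frac{1}{36} + Q$
$\frac{c{\left(94,-62 \right)} - 40684}{3929 + 36750} = \frac{\left(- \frac{1}{36} + 94\right) - 40684}{3929 + 36750} = \frac{\frac{3383}{36} - 40684}{40679} = \left(- \frac{1461241}{36}\right) \frac{1}{40679} = - \frac{1461241}{1464444}$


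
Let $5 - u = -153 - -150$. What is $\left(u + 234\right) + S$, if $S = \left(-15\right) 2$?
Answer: $212$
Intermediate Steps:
$S = -30$
$u = 8$ ($u = 5 - \left(-153 - -150\right) = 5 - \left(-153 + 150\right) = 5 - -3 = 5 + 3 = 8$)
$\left(u + 234\right) + S = \left(8 + 234\right) - 30 = 242 - 30 = 212$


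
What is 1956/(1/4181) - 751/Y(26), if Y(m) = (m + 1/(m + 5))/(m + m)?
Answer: 6598464440/807 ≈ 8.1765e+6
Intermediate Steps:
Y(m) = (m + 1/(5 + m))/(2*m) (Y(m) = (m + 1/(5 + m))/((2*m)) = (m + 1/(5 + m))*(1/(2*m)) = (m + 1/(5 + m))/(2*m))
1956/(1/4181) - 751/Y(26) = 1956/(1/4181) - 751*52*(5 + 26)/(1 + 26² + 5*26) = 1956/(1/4181) - 751*1612/(1 + 676 + 130) = 1956*4181 - 751/((½)*(1/26)*(1/31)*807) = 8178036 - 751/807/1612 = 8178036 - 751*1612/807 = 8178036 - 1210612/807 = 6598464440/807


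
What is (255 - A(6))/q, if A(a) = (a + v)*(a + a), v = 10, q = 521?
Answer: 63/521 ≈ 0.12092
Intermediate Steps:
A(a) = 2*a*(10 + a) (A(a) = (a + 10)*(a + a) = (10 + a)*(2*a) = 2*a*(10 + a))
(255 - A(6))/q = (255 - 2*6*(10 + 6))/521 = (255 - 2*6*16)*(1/521) = (255 - 1*192)*(1/521) = (255 - 192)*(1/521) = 63*(1/521) = 63/521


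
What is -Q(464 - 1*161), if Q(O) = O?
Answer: -303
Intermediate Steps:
-Q(464 - 1*161) = -(464 - 1*161) = -(464 - 161) = -1*303 = -303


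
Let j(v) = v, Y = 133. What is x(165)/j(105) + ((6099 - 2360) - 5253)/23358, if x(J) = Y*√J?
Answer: -757/11679 + 19*√165/15 ≈ 16.206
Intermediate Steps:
x(J) = 133*√J
x(165)/j(105) + ((6099 - 2360) - 5253)/23358 = (133*√165)/105 + ((6099 - 2360) - 5253)/23358 = (133*√165)*(1/105) + (3739 - 5253)*(1/23358) = 19*√165/15 - 1514*1/23358 = 19*√165/15 - 757/11679 = -757/11679 + 19*√165/15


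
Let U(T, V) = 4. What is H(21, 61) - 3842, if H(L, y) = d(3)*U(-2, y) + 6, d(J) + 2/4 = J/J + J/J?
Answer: -3830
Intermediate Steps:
d(J) = 3/2 (d(J) = -½ + (J/J + J/J) = -½ + (1 + 1) = -½ + 2 = 3/2)
H(L, y) = 12 (H(L, y) = (3/2)*4 + 6 = 6 + 6 = 12)
H(21, 61) - 3842 = 12 - 3842 = -3830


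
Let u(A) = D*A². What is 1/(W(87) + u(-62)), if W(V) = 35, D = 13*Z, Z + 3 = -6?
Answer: -1/449713 ≈ -2.2236e-6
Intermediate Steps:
Z = -9 (Z = -3 - 6 = -9)
D = -117 (D = 13*(-9) = -117)
u(A) = -117*A²
1/(W(87) + u(-62)) = 1/(35 - 117*(-62)²) = 1/(35 - 117*3844) = 1/(35 - 449748) = 1/(-449713) = -1/449713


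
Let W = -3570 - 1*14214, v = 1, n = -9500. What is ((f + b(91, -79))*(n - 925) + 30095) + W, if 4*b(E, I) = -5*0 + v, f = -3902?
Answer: 162752219/4 ≈ 4.0688e+7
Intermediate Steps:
W = -17784 (W = -3570 - 14214 = -17784)
b(E, I) = ¼ (b(E, I) = (-5*0 + 1)/4 = (0 + 1)/4 = (¼)*1 = ¼)
((f + b(91, -79))*(n - 925) + 30095) + W = ((-3902 + ¼)*(-9500 - 925) + 30095) - 17784 = (-15607/4*(-10425) + 30095) - 17784 = (162702975/4 + 30095) - 17784 = 162823355/4 - 17784 = 162752219/4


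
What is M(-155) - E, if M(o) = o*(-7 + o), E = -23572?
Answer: 48682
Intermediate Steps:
M(-155) - E = -155*(-7 - 155) - 1*(-23572) = -155*(-162) + 23572 = 25110 + 23572 = 48682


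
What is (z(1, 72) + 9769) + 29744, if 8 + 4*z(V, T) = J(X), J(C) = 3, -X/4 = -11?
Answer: 158047/4 ≈ 39512.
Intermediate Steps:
X = 44 (X = -4*(-11) = 44)
z(V, T) = -5/4 (z(V, T) = -2 + (¼)*3 = -2 + ¾ = -5/4)
(z(1, 72) + 9769) + 29744 = (-5/4 + 9769) + 29744 = 39071/4 + 29744 = 158047/4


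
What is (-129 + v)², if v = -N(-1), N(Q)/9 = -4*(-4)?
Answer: 74529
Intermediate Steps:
N(Q) = 144 (N(Q) = 9*(-4*(-4)) = 9*16 = 144)
v = -144 (v = -1*144 = -144)
(-129 + v)² = (-129 - 144)² = (-273)² = 74529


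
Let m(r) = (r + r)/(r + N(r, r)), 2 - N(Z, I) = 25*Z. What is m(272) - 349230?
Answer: -1139537762/3263 ≈ -3.4923e+5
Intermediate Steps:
N(Z, I) = 2 - 25*Z
m(r) = 2*r/(2 - 24*r) (m(r) = (r + r)/(r + (2 - 25*r)) = (2*r)/(2 - 24*r) = 2*r/(2 - 24*r))
m(272) - 349230 = -1*272/(-1 + 12*272) - 349230 = -1*272/(-1 + 3264) - 349230 = -1*272/3263 - 349230 = -1*272*1/3263 - 349230 = -272/3263 - 349230 = -1139537762/3263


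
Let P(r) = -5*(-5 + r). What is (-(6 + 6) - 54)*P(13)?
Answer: 2640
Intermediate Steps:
P(r) = 25 - 5*r
(-(6 + 6) - 54)*P(13) = (-(6 + 6) - 54)*(25 - 5*13) = (-1*12 - 54)*(25 - 65) = (-12 - 54)*(-40) = -66*(-40) = 2640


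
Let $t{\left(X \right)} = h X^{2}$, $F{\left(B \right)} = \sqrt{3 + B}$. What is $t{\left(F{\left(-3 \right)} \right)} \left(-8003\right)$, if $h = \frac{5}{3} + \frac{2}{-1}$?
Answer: $0$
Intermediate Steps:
$h = - \frac{1}{3}$ ($h = 5 \cdot \frac{1}{3} + 2 \left(-1\right) = \frac{5}{3} - 2 = - \frac{1}{3} \approx -0.33333$)
$t{\left(X \right)} = - \frac{X^{2}}{3}$
$t{\left(F{\left(-3 \right)} \right)} \left(-8003\right) = - \frac{\left(\sqrt{3 - 3}\right)^{2}}{3} \left(-8003\right) = - \frac{\left(\sqrt{0}\right)^{2}}{3} \left(-8003\right) = - \frac{0^{2}}{3} \left(-8003\right) = \left(- \frac{1}{3}\right) 0 \left(-8003\right) = 0 \left(-8003\right) = 0$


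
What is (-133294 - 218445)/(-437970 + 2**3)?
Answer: 8579/10682 ≈ 0.80313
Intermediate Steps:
(-133294 - 218445)/(-437970 + 2**3) = -351739/(-437970 + 8) = -351739/(-437962) = -351739*(-1/437962) = 8579/10682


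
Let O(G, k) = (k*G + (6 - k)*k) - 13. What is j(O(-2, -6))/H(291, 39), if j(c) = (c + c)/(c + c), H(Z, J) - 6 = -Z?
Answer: -1/285 ≈ -0.0035088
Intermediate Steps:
O(G, k) = -13 + G*k + k*(6 - k) (O(G, k) = (G*k + k*(6 - k)) - 13 = -13 + G*k + k*(6 - k))
H(Z, J) = 6 - Z
j(c) = 1 (j(c) = (2*c)/((2*c)) = (2*c)*(1/(2*c)) = 1)
j(O(-2, -6))/H(291, 39) = 1/(6 - 1*291) = 1/(6 - 291) = 1/(-285) = 1*(-1/285) = -1/285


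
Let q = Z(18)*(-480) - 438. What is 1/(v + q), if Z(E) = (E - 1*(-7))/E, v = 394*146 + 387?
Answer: 3/170419 ≈ 1.7604e-5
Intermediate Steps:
v = 57911 (v = 57524 + 387 = 57911)
Z(E) = (7 + E)/E (Z(E) = (E + 7)/E = (7 + E)/E)
q = -3314/3 (q = ((7 + 18)/18)*(-480) - 438 = ((1/18)*25)*(-480) - 438 = (25/18)*(-480) - 438 = -2000/3 - 438 = -3314/3 ≈ -1104.7)
1/(v + q) = 1/(57911 - 3314/3) = 1/(170419/3) = 3/170419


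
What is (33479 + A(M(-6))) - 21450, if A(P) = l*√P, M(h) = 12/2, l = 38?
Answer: 12029 + 38*√6 ≈ 12122.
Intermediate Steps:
M(h) = 6 (M(h) = 12*(½) = 6)
A(P) = 38*√P
(33479 + A(M(-6))) - 21450 = (33479 + 38*√6) - 21450 = 12029 + 38*√6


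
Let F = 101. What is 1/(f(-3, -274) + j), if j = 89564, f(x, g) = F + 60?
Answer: 1/89725 ≈ 1.1145e-5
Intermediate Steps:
f(x, g) = 161 (f(x, g) = 101 + 60 = 161)
1/(f(-3, -274) + j) = 1/(161 + 89564) = 1/89725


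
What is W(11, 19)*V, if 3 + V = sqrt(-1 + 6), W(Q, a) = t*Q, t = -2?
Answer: 66 - 22*sqrt(5) ≈ 16.807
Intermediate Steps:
W(Q, a) = -2*Q
V = -3 + sqrt(5) (V = -3 + sqrt(-1 + 6) = -3 + sqrt(5) ≈ -0.76393)
W(11, 19)*V = (-2*11)*(-3 + sqrt(5)) = -22*(-3 + sqrt(5)) = 66 - 22*sqrt(5)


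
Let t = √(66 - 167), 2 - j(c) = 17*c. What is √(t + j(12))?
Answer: √(-202 + I*√101) ≈ 0.35344 + 14.217*I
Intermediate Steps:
j(c) = 2 - 17*c
t = I*√101 (t = √(-101) = I*√101 ≈ 10.05*I)
√(t + j(12)) = √(I*√101 + (2 - 17*12)) = √(I*√101 + (2 - 204)) = √(I*√101 - 202) = √(-202 + I*√101)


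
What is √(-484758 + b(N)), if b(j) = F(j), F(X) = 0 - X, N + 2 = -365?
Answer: I*√484391 ≈ 695.98*I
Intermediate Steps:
N = -367 (N = -2 - 365 = -367)
F(X) = -X
b(j) = -j
√(-484758 + b(N)) = √(-484758 - 1*(-367)) = √(-484758 + 367) = √(-484391) = I*√484391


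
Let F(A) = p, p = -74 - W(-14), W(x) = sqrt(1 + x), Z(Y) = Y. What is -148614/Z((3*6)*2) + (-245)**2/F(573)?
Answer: (-24769*sqrt(13) + 2193056*I)/(6*(sqrt(13) - 74*I)) ≈ -4937.4 + 39.429*I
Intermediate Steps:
p = -74 - I*sqrt(13) (p = -74 - sqrt(1 - 14) = -74 - sqrt(-13) = -74 - I*sqrt(13) ≈ -74.0 - 3.6056*I)
F(A) = -74 - I*sqrt(13)
-148614/Z((3*6)*2) + (-245)**2/F(573) = -148614/((3*6)*2) + (-245)**2/(-74 - I*sqrt(13)) = -148614/(18*2) + 60025/(-74 - I*sqrt(13)) = -148614/36 + 60025/(-74 - I*sqrt(13)) = -148614*1/36 + 60025/(-74 - I*sqrt(13)) = -24769/6 + 60025/(-74 - I*sqrt(13))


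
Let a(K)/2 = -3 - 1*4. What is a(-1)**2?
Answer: 196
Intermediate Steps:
a(K) = -14 (a(K) = 2*(-3 - 1*4) = 2*(-3 - 4) = 2*(-7) = -14)
a(-1)**2 = (-14)**2 = 196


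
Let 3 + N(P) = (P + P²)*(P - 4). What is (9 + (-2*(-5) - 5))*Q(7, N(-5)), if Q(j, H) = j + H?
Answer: -2464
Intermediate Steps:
N(P) = -3 + (-4 + P)*(P + P²) (N(P) = -3 + (P + P²)*(P - 4) = -3 + (P + P²)*(-4 + P) = -3 + (-4 + P)*(P + P²))
Q(j, H) = H + j
(9 + (-2*(-5) - 5))*Q(7, N(-5)) = (9 + (-2*(-5) - 5))*((-3 + (-5)³ - 4*(-5) - 3*(-5)²) + 7) = (9 + (10 - 5))*((-3 - 125 + 20 - 3*25) + 7) = (9 + 5)*((-3 - 125 + 20 - 75) + 7) = 14*(-183 + 7) = 14*(-176) = -2464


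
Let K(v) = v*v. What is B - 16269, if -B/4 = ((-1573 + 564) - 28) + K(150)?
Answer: -102121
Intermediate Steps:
K(v) = v²
B = -85852 (B = -4*(((-1573 + 564) - 28) + 150²) = -4*((-1009 - 28) + 22500) = -4*(-1037 + 22500) = -4*21463 = -85852)
B - 16269 = -85852 - 16269 = -102121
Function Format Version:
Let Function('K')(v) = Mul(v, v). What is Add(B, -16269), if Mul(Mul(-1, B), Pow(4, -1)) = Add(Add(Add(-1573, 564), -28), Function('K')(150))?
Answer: -102121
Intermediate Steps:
Function('K')(v) = Pow(v, 2)
B = -85852 (B = Mul(-4, Add(Add(Add(-1573, 564), -28), Pow(150, 2))) = Mul(-4, Add(Add(-1009, -28), 22500)) = Mul(-4, Add(-1037, 22500)) = Mul(-4, 21463) = -85852)
Add(B, -16269) = Add(-85852, -16269) = -102121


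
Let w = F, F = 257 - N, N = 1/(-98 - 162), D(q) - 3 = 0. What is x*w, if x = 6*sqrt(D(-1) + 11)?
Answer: 200463*sqrt(14)/130 ≈ 5769.7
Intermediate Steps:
D(q) = 3 (D(q) = 3 + 0 = 3)
N = -1/260 (N = 1/(-260) = -1/260 ≈ -0.0038462)
x = 6*sqrt(14) (x = 6*sqrt(3 + 11) = 6*sqrt(14) ≈ 22.450)
F = 66821/260 (F = 257 - 1*(-1/260) = 257 + 1/260 = 66821/260 ≈ 257.00)
w = 66821/260 ≈ 257.00
x*w = (6*sqrt(14))*(66821/260) = 200463*sqrt(14)/130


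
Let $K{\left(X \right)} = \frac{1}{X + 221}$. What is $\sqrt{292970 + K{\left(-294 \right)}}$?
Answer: $\frac{\sqrt{1561237057}}{73} \approx 541.27$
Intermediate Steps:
$K{\left(X \right)} = \frac{1}{221 + X}$
$\sqrt{292970 + K{\left(-294 \right)}} = \sqrt{292970 + \frac{1}{221 - 294}} = \sqrt{292970 + \frac{1}{-73}} = \sqrt{292970 - \frac{1}{73}} = \sqrt{\frac{21386809}{73}} = \frac{\sqrt{1561237057}}{73}$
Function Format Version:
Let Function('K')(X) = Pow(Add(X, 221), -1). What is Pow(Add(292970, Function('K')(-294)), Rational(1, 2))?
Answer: Mul(Rational(1, 73), Pow(1561237057, Rational(1, 2))) ≈ 541.27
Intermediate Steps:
Function('K')(X) = Pow(Add(221, X), -1)
Pow(Add(292970, Function('K')(-294)), Rational(1, 2)) = Pow(Add(292970, Pow(Add(221, -294), -1)), Rational(1, 2)) = Pow(Add(292970, Pow(-73, -1)), Rational(1, 2)) = Pow(Add(292970, Rational(-1, 73)), Rational(1, 2)) = Pow(Rational(21386809, 73), Rational(1, 2)) = Mul(Rational(1, 73), Pow(1561237057, Rational(1, 2)))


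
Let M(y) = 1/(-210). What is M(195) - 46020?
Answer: -9664201/210 ≈ -46020.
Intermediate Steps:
M(y) = -1/210
M(195) - 46020 = -1/210 - 46020 = -9664201/210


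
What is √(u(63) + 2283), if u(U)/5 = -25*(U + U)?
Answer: 67*I*√3 ≈ 116.05*I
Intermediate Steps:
u(U) = -250*U (u(U) = 5*(-25*(U + U)) = 5*(-50*U) = -250*U)
√(u(63) + 2283) = √(-250*63 + 2283) = √(-15750 + 2283) = √(-13467) = 67*I*√3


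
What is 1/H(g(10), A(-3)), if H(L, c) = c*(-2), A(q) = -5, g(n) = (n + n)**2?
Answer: 1/10 ≈ 0.10000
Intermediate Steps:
g(n) = 4*n**2 (g(n) = (2*n)**2 = 4*n**2)
H(L, c) = -2*c
1/H(g(10), A(-3)) = 1/(-2*(-5)) = 1/10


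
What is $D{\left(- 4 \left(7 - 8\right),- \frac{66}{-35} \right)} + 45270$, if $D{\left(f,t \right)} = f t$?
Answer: $\frac{1584714}{35} \approx 45278.0$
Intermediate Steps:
$D{\left(- 4 \left(7 - 8\right),- \frac{66}{-35} \right)} + 45270 = - 4 \left(7 - 8\right) \left(- \frac{66}{-35}\right) + 45270 = - 4 \left(7 - 8\right) \left(\left(-66\right) \left(- \frac{1}{35}\right)\right) + 45270 = - 4 \left(7 - 8\right) \frac{66}{35} + 45270 = \left(-4\right) \left(-1\right) \frac{66}{35} + 45270 = 4 \cdot \frac{66}{35} + 45270 = \frac{264}{35} + 45270 = \frac{1584714}{35}$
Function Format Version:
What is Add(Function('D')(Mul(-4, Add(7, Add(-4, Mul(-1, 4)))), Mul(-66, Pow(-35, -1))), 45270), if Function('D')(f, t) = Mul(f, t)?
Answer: Rational(1584714, 35) ≈ 45278.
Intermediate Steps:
Add(Function('D')(Mul(-4, Add(7, Add(-4, Mul(-1, 4)))), Mul(-66, Pow(-35, -1))), 45270) = Add(Mul(Mul(-4, Add(7, Add(-4, Mul(-1, 4)))), Mul(-66, Pow(-35, -1))), 45270) = Add(Mul(Mul(-4, Add(7, Add(-4, -4))), Mul(-66, Rational(-1, 35))), 45270) = Add(Mul(Mul(-4, Add(7, -8)), Rational(66, 35)), 45270) = Add(Mul(Mul(-4, -1), Rational(66, 35)), 45270) = Add(Mul(4, Rational(66, 35)), 45270) = Add(Rational(264, 35), 45270) = Rational(1584714, 35)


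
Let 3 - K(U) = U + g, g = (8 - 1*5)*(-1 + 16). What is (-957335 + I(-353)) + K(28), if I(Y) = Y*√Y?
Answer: -957405 - 353*I*√353 ≈ -9.5741e+5 - 6632.3*I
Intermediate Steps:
g = 45 (g = (8 - 5)*15 = 3*15 = 45)
I(Y) = Y^(3/2)
K(U) = -42 - U (K(U) = 3 - (U + 45) = 3 - (45 + U) = 3 + (-45 - U) = -42 - U)
(-957335 + I(-353)) + K(28) = (-957335 + (-353)^(3/2)) + (-42 - 1*28) = (-957335 - 353*I*√353) + (-42 - 28) = (-957335 - 353*I*√353) - 70 = -957405 - 353*I*√353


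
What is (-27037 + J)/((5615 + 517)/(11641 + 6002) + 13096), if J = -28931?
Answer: -82286952/19254905 ≈ -4.2736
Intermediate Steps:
(-27037 + J)/((5615 + 517)/(11641 + 6002) + 13096) = (-27037 - 28931)/((5615 + 517)/(11641 + 6002) + 13096) = -55968/(6132/17643 + 13096) = -55968/(6132*(1/17643) + 13096) = -55968/(2044/5881 + 13096) = -55968/77019620/5881 = -55968*5881/77019620 = -82286952/19254905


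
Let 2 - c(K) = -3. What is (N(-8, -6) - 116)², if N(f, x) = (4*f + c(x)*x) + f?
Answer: 34596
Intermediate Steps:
c(K) = 5 (c(K) = 2 - 1*(-3) = 2 + 3 = 5)
N(f, x) = 5*f + 5*x (N(f, x) = (4*f + 5*x) + f = 5*f + 5*x)
(N(-8, -6) - 116)² = ((5*(-8) + 5*(-6)) - 116)² = ((-40 - 30) - 116)² = (-70 - 116)² = (-186)² = 34596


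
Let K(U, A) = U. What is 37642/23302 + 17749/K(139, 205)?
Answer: 209409718/1619489 ≈ 129.31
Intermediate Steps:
37642/23302 + 17749/K(139, 205) = 37642/23302 + 17749/139 = 37642*(1/23302) + 17749*(1/139) = 18821/11651 + 17749/139 = 209409718/1619489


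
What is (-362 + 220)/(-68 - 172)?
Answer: 71/120 ≈ 0.59167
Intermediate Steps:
(-362 + 220)/(-68 - 172) = -142/(-240) = -142*(-1/240) = 71/120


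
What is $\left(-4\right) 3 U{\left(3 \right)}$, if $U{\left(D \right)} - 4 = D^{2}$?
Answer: $-156$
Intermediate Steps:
$U{\left(D \right)} = 4 + D^{2}$
$\left(-4\right) 3 U{\left(3 \right)} = \left(-4\right) 3 \left(4 + 3^{2}\right) = - 12 \left(4 + 9\right) = \left(-12\right) 13 = -156$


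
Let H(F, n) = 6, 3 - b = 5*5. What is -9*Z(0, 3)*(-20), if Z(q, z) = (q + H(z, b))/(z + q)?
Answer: 360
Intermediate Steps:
b = -22 (b = 3 - 5*5 = 3 - 1*25 = 3 - 25 = -22)
Z(q, z) = (6 + q)/(q + z) (Z(q, z) = (q + 6)/(z + q) = (6 + q)/(q + z))
-9*Z(0, 3)*(-20) = -9*(6 + 0)/(0 + 3)*(-20) = -9*6/3*(-20) = -3*6*(-20) = -9*2*(-20) = -18*(-20) = 360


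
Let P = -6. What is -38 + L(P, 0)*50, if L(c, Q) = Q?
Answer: -38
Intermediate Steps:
-38 + L(P, 0)*50 = -38 + 0*50 = -38 + 0 = -38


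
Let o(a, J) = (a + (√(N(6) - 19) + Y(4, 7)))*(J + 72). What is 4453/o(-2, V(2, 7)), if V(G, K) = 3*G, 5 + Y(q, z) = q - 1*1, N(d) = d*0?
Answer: -8906/1365 - 4453*I*√19/2730 ≈ -6.5245 - 7.11*I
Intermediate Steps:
N(d) = 0
Y(q, z) = -6 + q (Y(q, z) = -5 + (q - 1*1) = -5 + (q - 1) = -5 + (-1 + q) = -6 + q)
o(a, J) = (72 + J)*(-2 + a + I*√19) (o(a, J) = (a + (√(0 - 19) + (-6 + 4)))*(J + 72) = (a + (√(-19) - 2))*(72 + J) = (a + (I*√19 - 2))*(72 + J) = (a + (-2 + I*√19))*(72 + J) = (-2 + a + I*√19)*(72 + J) = (72 + J)*(-2 + a + I*√19))
4453/o(-2, V(2, 7)) = 4453/(-144 - 6*2 + 72*(-2) + (3*2)*(-2) + 72*I*√19 + I*(3*2)*√19) = 4453/(-144 - 2*6 - 144 + 6*(-2) + 72*I*√19 + I*6*√19) = 4453/(-144 - 12 - 144 - 12 + 72*I*√19 + 6*I*√19) = 4453/(-312 + 78*I*√19)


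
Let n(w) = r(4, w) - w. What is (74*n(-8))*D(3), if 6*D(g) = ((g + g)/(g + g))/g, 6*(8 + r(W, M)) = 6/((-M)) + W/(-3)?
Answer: -259/648 ≈ -0.39969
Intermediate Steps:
r(W, M) = -8 - 1/M - W/18 (r(W, M) = -8 + (6/((-M)) + W/(-3))/6 = -8 + (6*(-1/M) + W*(-⅓))/6 = -8 + (-6/M - W/3)/6 = -8 + (-1/M - W/18) = -8 - 1/M - W/18)
n(w) = -74/9 - w - 1/w (n(w) = (-8 - 1/w - 1/18*4) - w = (-8 - 1/w - 2/9) - w = (-74/9 - 1/w) - w = -74/9 - w - 1/w)
D(g) = 1/(6*g) (D(g) = (((g + g)/(g + g))/g)/6 = (((2*g)/((2*g)))/g)/6 = (((2*g)*(1/(2*g)))/g)/6 = (1/g)/6 = 1/(6*g))
(74*n(-8))*D(3) = (74*(-74/9 - 1*(-8) - 1/(-8)))*((⅙)/3) = (74*(-74/9 + 8 - 1*(-⅛)))*((⅙)*(⅓)) = (74*(-74/9 + 8 + ⅛))*(1/18) = (74*(-7/72))*(1/18) = -259/36*1/18 = -259/648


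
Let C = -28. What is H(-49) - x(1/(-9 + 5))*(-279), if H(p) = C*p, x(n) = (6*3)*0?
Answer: 1372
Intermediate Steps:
x(n) = 0 (x(n) = 18*0 = 0)
H(p) = -28*p
H(-49) - x(1/(-9 + 5))*(-279) = -28*(-49) - 0*(-279) = 1372 - 1*0 = 1372 + 0 = 1372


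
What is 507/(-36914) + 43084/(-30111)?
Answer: -1605669053/1111517454 ≈ -1.4446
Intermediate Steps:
507/(-36914) + 43084/(-30111) = 507*(-1/36914) + 43084*(-1/30111) = -507/36914 - 43084/30111 = -1605669053/1111517454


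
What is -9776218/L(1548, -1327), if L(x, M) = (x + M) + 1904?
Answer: -9776218/2125 ≈ -4600.6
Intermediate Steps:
L(x, M) = 1904 + M + x (L(x, M) = (M + x) + 1904 = 1904 + M + x)
-9776218/L(1548, -1327) = -9776218/(1904 - 1327 + 1548) = -9776218/2125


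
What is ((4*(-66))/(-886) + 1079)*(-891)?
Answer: -426012939/443 ≈ -9.6165e+5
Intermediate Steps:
((4*(-66))/(-886) + 1079)*(-891) = (-264*(-1/886) + 1079)*(-891) = (132/443 + 1079)*(-891) = (478129/443)*(-891) = -426012939/443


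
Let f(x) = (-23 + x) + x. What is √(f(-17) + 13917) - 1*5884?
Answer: -5884 + 6*√385 ≈ -5766.3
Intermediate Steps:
f(x) = -23 + 2*x
√(f(-17) + 13917) - 1*5884 = √((-23 + 2*(-17)) + 13917) - 1*5884 = √((-23 - 34) + 13917) - 5884 = √(-57 + 13917) - 5884 = √13860 - 5884 = 6*√385 - 5884 = -5884 + 6*√385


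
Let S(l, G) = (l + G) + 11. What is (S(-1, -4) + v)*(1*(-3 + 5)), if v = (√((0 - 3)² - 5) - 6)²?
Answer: 44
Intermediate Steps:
S(l, G) = 11 + G + l (S(l, G) = (G + l) + 11 = 11 + G + l)
v = 16 (v = (√((-3)² - 5) - 6)² = (√(9 - 5) - 6)² = (√4 - 6)² = (2 - 6)² = (-4)² = 16)
(S(-1, -4) + v)*(1*(-3 + 5)) = ((11 - 4 - 1) + 16)*(1*(-3 + 5)) = (6 + 16)*(1*2) = 22*2 = 44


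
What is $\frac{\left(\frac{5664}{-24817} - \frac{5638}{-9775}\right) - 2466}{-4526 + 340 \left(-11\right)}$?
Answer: $\frac{13002890324}{43591680925} \approx 0.29829$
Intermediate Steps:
$\frac{\left(\frac{5664}{-24817} - \frac{5638}{-9775}\right) - 2466}{-4526 + 340 \left(-11\right)} = \frac{\left(5664 \left(- \frac{1}{24817}\right) - - \frac{5638}{9775}\right) - 2466}{-4526 - 3740} = \frac{\left(- \frac{5664}{24817} + \frac{5638}{9775}\right) - 2466}{-8266} = \left(\frac{3676202}{10547225} - 2466\right) \left(- \frac{1}{8266}\right) = \left(- \frac{26005780648}{10547225}\right) \left(- \frac{1}{8266}\right) = \frac{13002890324}{43591680925}$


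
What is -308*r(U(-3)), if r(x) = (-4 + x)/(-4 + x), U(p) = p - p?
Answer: -308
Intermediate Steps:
U(p) = 0
r(x) = 1
-308*r(U(-3)) = -308*1 = -308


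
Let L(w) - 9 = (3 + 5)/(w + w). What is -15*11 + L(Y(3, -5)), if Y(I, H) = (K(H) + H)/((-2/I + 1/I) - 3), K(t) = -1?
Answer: -1384/9 ≈ -153.78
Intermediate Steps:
Y(I, H) = (-1 + H)/(-3 - 1/I) (Y(I, H) = (-1 + H)/((-2/I + 1/I) - 3) = (-1 + H)/(-1/I - 3) = (-1 + H)/(-3 - 1/I))
L(w) = 9 + 4/w (L(w) = 9 + (3 + 5)/(w + w) = 9 + 8/((2*w)) = 9 + 8*(1/(2*w)) = 9 + 4/w)
-15*11 + L(Y(3, -5)) = -15*11 + (9 + 4/((3*(1 - 1*(-5))/(1 + 3*3)))) = -165 + (9 + 4/((3*(1 + 5)/(1 + 9)))) = -165 + (9 + 4/((3*6/10))) = -165 + (9 + 4/((3*(⅒)*6))) = -165 + (9 + 4/(9/5)) = -165 + (9 + 4*(5/9)) = -165 + (9 + 20/9) = -165 + 101/9 = -1384/9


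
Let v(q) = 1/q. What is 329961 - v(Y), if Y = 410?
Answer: 135284009/410 ≈ 3.2996e+5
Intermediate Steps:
329961 - v(Y) = 329961 - 1/410 = 135284009/410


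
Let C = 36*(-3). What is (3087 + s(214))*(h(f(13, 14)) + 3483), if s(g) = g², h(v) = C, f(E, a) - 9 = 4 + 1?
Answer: 164980125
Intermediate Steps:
f(E, a) = 14 (f(E, a) = 9 + (4 + 1) = 9 + 5 = 14)
C = -108
h(v) = -108
(3087 + s(214))*(h(f(13, 14)) + 3483) = (3087 + 214²)*(-108 + 3483) = (3087 + 45796)*3375 = 48883*3375 = 164980125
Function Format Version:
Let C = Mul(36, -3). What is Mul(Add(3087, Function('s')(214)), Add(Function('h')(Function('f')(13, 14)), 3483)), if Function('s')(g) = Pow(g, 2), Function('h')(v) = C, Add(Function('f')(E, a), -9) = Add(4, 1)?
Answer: 164980125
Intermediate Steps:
Function('f')(E, a) = 14 (Function('f')(E, a) = Add(9, Add(4, 1)) = Add(9, 5) = 14)
C = -108
Function('h')(v) = -108
Mul(Add(3087, Function('s')(214)), Add(Function('h')(Function('f')(13, 14)), 3483)) = Mul(Add(3087, Pow(214, 2)), Add(-108, 3483)) = Mul(Add(3087, 45796), 3375) = Mul(48883, 3375) = 164980125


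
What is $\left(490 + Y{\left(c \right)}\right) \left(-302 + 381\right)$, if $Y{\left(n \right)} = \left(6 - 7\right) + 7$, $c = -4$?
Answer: $39184$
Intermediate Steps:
$Y{\left(n \right)} = 6$ ($Y{\left(n \right)} = -1 + 7 = 6$)
$\left(490 + Y{\left(c \right)}\right) \left(-302 + 381\right) = \left(490 + 6\right) \left(-302 + 381\right) = 496 \cdot 79 = 39184$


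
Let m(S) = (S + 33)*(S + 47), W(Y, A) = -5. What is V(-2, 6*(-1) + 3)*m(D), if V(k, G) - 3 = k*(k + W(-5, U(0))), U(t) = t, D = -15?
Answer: 9792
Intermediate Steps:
V(k, G) = 3 + k*(-5 + k) (V(k, G) = 3 + k*(k - 5) = 3 + k*(-5 + k))
m(S) = (33 + S)*(47 + S)
V(-2, 6*(-1) + 3)*m(D) = (3 + (-2)² - 5*(-2))*(1551 + (-15)² + 80*(-15)) = (3 + 4 + 10)*(1551 + 225 - 1200) = 17*576 = 9792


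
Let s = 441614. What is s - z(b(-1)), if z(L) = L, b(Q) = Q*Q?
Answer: 441613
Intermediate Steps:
b(Q) = Q**2
s - z(b(-1)) = 441614 - 1*(-1)**2 = 441614 - 1*1 = 441614 - 1 = 441613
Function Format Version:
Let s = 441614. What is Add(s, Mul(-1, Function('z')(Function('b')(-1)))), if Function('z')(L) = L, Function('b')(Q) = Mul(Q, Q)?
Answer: 441613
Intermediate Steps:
Function('b')(Q) = Pow(Q, 2)
Add(s, Mul(-1, Function('z')(Function('b')(-1)))) = Add(441614, Mul(-1, Pow(-1, 2))) = Add(441614, Mul(-1, 1)) = Add(441614, -1) = 441613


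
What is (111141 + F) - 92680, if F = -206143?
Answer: -187682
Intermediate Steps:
(111141 + F) - 92680 = (111141 - 206143) - 92680 = -95002 - 92680 = -187682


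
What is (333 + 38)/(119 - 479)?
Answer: -371/360 ≈ -1.0306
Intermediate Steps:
(333 + 38)/(119 - 479) = 371/(-360) = 371*(-1/360) = -371/360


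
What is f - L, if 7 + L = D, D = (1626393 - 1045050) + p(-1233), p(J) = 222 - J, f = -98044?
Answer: -680835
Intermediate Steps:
D = 582798 (D = (1626393 - 1045050) + (222 - 1*(-1233)) = 581343 + (222 + 1233) = 581343 + 1455 = 582798)
L = 582791 (L = -7 + 582798 = 582791)
f - L = -98044 - 1*582791 = -98044 - 582791 = -680835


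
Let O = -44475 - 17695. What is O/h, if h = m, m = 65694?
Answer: -31085/32847 ≈ -0.94636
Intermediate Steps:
O = -62170
h = 65694
O/h = -62170/65694 = -62170*1/65694 = -31085/32847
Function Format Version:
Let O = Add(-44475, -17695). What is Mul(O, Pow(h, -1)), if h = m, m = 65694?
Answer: Rational(-31085, 32847) ≈ -0.94636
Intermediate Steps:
O = -62170
h = 65694
Mul(O, Pow(h, -1)) = Mul(-62170, Pow(65694, -1)) = Mul(-62170, Rational(1, 65694)) = Rational(-31085, 32847)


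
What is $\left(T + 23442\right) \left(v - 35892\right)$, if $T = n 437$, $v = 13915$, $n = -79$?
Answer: $243527137$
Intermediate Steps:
$T = -34523$ ($T = \left(-79\right) 437 = -34523$)
$\left(T + 23442\right) \left(v - 35892\right) = \left(-34523 + 23442\right) \left(13915 - 35892\right) = \left(-11081\right) \left(-21977\right) = 243527137$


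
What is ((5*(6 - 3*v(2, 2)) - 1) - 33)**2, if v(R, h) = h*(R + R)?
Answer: 15376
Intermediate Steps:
v(R, h) = 2*R*h (v(R, h) = h*(2*R) = 2*R*h)
((5*(6 - 3*v(2, 2)) - 1) - 33)**2 = ((5*(6 - 6*2*2) - 1) - 33)**2 = ((5*(6 - 3*8) - 1) - 33)**2 = ((5*(6 - 24) - 1) - 33)**2 = ((5*(-18) - 1) - 33)**2 = ((-90 - 1) - 33)**2 = (-91 - 33)**2 = (-124)**2 = 15376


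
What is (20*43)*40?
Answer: 34400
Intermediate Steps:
(20*43)*40 = 860*40 = 34400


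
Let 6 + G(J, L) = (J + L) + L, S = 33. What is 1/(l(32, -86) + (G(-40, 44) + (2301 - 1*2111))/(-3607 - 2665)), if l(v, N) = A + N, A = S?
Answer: -784/41581 ≈ -0.018855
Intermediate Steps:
A = 33
l(v, N) = 33 + N
G(J, L) = -6 + J + 2*L (G(J, L) = -6 + ((J + L) + L) = -6 + (J + 2*L) = -6 + J + 2*L)
1/(l(32, -86) + (G(-40, 44) + (2301 - 1*2111))/(-3607 - 2665)) = 1/((33 - 86) + ((-6 - 40 + 2*44) + (2301 - 1*2111))/(-3607 - 2665)) = 1/(-53 + ((-6 - 40 + 88) + (2301 - 2111))/(-6272)) = 1/(-53 + (42 + 190)*(-1/6272)) = 1/(-53 + 232*(-1/6272)) = 1/(-53 - 29/784) = 1/(-41581/784) = -784/41581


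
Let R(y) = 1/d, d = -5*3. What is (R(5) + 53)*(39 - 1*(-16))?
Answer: 8734/3 ≈ 2911.3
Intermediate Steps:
d = -15
R(y) = -1/15 (R(y) = 1/(-15) = -1/15)
(R(5) + 53)*(39 - 1*(-16)) = (-1/15 + 53)*(39 - 1*(-16)) = 794*(39 + 16)/15 = (794/15)*55 = 8734/3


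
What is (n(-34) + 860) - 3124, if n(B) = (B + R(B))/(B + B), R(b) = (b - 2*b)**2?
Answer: -4561/2 ≈ -2280.5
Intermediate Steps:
R(b) = b**2 (R(b) = (-b)**2 = b**2)
n(B) = (B + B**2)/(2*B) (n(B) = (B + B**2)/(B + B) = (B + B**2)/((2*B)) = (B + B**2)*(1/(2*B)) = (B + B**2)/(2*B))
(n(-34) + 860) - 3124 = ((1/2 + (1/2)*(-34)) + 860) - 3124 = ((1/2 - 17) + 860) - 3124 = (-33/2 + 860) - 3124 = 1687/2 - 3124 = -4561/2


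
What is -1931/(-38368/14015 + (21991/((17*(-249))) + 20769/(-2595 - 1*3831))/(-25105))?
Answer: 690232034847294/978443253049 ≈ 705.44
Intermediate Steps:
-1931/(-38368/14015 + (21991/((17*(-249))) + 20769/(-2595 - 1*3831))/(-25105)) = -1931/(-38368*1/14015 + (21991/(-4233) + 20769/(-2595 - 3831))*(-1/25105)) = -1931/(-38368/14015 + (21991*(-1/4233) + 20769/(-6426))*(-1/25105)) = -1931/(-38368/14015 + (-21991/4233 + 20769*(-1/6426))*(-1/25105)) = -1931/(-38368/14015 + (-21991/4233 - 989/306)*(-1/25105)) = -1931/(-38368/14015 - 214033/25398*(-1/25105)) = -1931/(-38368/14015 + 214033/637616790) = -1931/(-978443253049/357447972474) = -1931*(-357447972474/978443253049) = 690232034847294/978443253049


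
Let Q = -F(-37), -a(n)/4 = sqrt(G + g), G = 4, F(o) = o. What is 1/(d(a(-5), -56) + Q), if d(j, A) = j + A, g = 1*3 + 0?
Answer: -19/249 + 4*sqrt(7)/249 ≈ -0.033803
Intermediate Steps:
g = 3 (g = 3 + 0 = 3)
a(n) = -4*sqrt(7) (a(n) = -4*sqrt(4 + 3) = -4*sqrt(7))
d(j, A) = A + j
Q = 37 (Q = -1*(-37) = 37)
1/(d(a(-5), -56) + Q) = 1/((-56 - 4*sqrt(7)) + 37) = 1/(-19 - 4*sqrt(7))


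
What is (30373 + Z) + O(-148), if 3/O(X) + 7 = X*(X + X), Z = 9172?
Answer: 1732110548/43801 ≈ 39545.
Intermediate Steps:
O(X) = 3/(-7 + 2*X²) (O(X) = 3/(-7 + X*(X + X)) = 3/(-7 + X*(2*X)) = 3/(-7 + 2*X²))
(30373 + Z) + O(-148) = (30373 + 9172) + 3/(-7 + 2*(-148)²) = 39545 + 3/(-7 + 2*21904) = 39545 + 3/(-7 + 43808) = 39545 + 3/43801 = 1732110548/43801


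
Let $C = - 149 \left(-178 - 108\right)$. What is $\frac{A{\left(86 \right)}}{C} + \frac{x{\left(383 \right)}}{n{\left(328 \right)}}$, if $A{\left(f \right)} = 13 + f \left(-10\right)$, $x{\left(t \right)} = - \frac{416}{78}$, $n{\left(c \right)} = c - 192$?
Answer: $- \frac{11675}{197574} \approx -0.059092$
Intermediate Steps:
$n{\left(c \right)} = -192 + c$
$x{\left(t \right)} = - \frac{16}{3}$ ($x{\left(t \right)} = \left(-416\right) \frac{1}{78} = - \frac{16}{3}$)
$A{\left(f \right)} = 13 - 10 f$
$C = 42614$ ($C = \left(-149\right) \left(-286\right) = 42614$)
$\frac{A{\left(86 \right)}}{C} + \frac{x{\left(383 \right)}}{n{\left(328 \right)}} = \frac{13 - 860}{42614} - \frac{16}{3 \left(-192 + 328\right)} = \left(13 - 860\right) \frac{1}{42614} - \frac{16}{3 \cdot 136} = \left(-847\right) \frac{1}{42614} - \frac{2}{51} = - \frac{77}{3874} - \frac{2}{51} = - \frac{11675}{197574}$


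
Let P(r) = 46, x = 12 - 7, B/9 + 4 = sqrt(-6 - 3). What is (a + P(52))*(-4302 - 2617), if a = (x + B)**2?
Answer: -1923482 + 11582406*I ≈ -1.9235e+6 + 1.1582e+7*I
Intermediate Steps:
B = -36 + 27*I (B = -36 + 9*sqrt(-6 - 3) = -36 + 9*sqrt(-9) = -36 + 9*(3*I) = -36 + 27*I ≈ -36.0 + 27.0*I)
x = 5
a = (-31 + 27*I)**2 (a = (5 + (-36 + 27*I))**2 = (-31 + 27*I)**2 ≈ 232.0 - 1674.0*I)
(a + P(52))*(-4302 - 2617) = ((232 - 1674*I) + 46)*(-4302 - 2617) = (278 - 1674*I)*(-6919) = -1923482 + 11582406*I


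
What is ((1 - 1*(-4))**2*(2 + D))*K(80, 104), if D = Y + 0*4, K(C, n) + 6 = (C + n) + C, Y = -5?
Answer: -19350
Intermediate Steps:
K(C, n) = -6 + n + 2*C (K(C, n) = -6 + ((C + n) + C) = -6 + (n + 2*C) = -6 + n + 2*C)
D = -5 (D = -5 + 0*4 = -5 + 0 = -5)
((1 - 1*(-4))**2*(2 + D))*K(80, 104) = ((1 - 1*(-4))**2*(2 - 5))*(-6 + 104 + 2*80) = ((1 + 4)**2*(-3))*(-6 + 104 + 160) = (5**2*(-3))*258 = (25*(-3))*258 = -75*258 = -19350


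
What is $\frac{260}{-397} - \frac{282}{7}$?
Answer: $- \frac{113774}{2779} \approx -40.941$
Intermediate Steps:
$\frac{260}{-397} - \frac{282}{7} = 260 \left(- \frac{1}{397}\right) - \frac{282}{7} = - \frac{260}{397} - \frac{282}{7} = - \frac{113774}{2779}$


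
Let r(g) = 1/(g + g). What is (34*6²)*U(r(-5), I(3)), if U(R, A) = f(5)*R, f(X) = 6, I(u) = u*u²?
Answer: -3672/5 ≈ -734.40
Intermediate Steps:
r(g) = 1/(2*g)
I(u) = u³
U(R, A) = 6*R
(34*6²)*U(r(-5), I(3)) = (34*6²)*(6*((½)/(-5))) = (34*36)*(6*((½)*(-⅕))) = 1224*(6*(-⅒)) = 1224*(-⅗) = -3672/5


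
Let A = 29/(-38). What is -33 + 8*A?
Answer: -743/19 ≈ -39.105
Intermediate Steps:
A = -29/38 (A = 29*(-1/38) = -29/38 ≈ -0.76316)
-33 + 8*A = -33 + 8*(-29/38) = -33 - 116/19 = -743/19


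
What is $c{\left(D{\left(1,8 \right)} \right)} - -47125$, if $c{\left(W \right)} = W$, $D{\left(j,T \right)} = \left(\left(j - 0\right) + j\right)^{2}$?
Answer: $47129$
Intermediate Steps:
$D{\left(j,T \right)} = 4 j^{2}$ ($D{\left(j,T \right)} = \left(\left(j + 0\right) + j\right)^{2} = \left(j + j\right)^{2} = \left(2 j\right)^{2} = 4 j^{2}$)
$c{\left(D{\left(1,8 \right)} \right)} - -47125 = 4 \cdot 1^{2} - -47125 = 4 \cdot 1 + 47125 = 4 + 47125 = 47129$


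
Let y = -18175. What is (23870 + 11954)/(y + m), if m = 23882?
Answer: 35824/5707 ≈ 6.2772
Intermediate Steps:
(23870 + 11954)/(y + m) = (23870 + 11954)/(-18175 + 23882) = 35824/5707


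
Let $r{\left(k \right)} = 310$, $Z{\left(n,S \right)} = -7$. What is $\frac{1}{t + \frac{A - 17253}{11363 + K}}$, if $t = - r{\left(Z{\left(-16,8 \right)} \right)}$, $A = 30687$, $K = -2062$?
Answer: $- \frac{9301}{2869876} \approx -0.0032409$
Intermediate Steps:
$t = -310$ ($t = \left(-1\right) 310 = -310$)
$\frac{1}{t + \frac{A - 17253}{11363 + K}} = \frac{1}{-310 + \frac{30687 - 17253}{11363 - 2062}} = \frac{1}{-310 + \frac{13434}{9301}} = \frac{1}{- \frac{2869876}{9301}} = - \frac{9301}{2869876}$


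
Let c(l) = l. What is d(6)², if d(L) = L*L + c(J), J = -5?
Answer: 961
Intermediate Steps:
d(L) = -5 + L² (d(L) = L*L - 5 = L² - 5 = -5 + L²)
d(6)² = (-5 + 6²)² = (-5 + 36)² = 31² = 961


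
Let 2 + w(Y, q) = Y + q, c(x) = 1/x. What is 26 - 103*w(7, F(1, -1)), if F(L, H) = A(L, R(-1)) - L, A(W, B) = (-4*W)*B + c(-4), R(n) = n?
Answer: -3089/4 ≈ -772.25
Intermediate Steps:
A(W, B) = -¼ - 4*B*W (A(W, B) = (-4*W)*B + 1/(-4) = -4*B*W - ¼ = -¼ - 4*B*W)
F(L, H) = -¼ + 3*L (F(L, H) = (-¼ - 4*(-1)*L) - L = (-¼ + 4*L) - L = -¼ + 3*L)
w(Y, q) = -2 + Y + q (w(Y, q) = -2 + (Y + q) = -2 + Y + q)
26 - 103*w(7, F(1, -1)) = 26 - 103*(-2 + 7 + (-¼ + 3*1)) = 26 - 103*(-2 + 7 + (-¼ + 3)) = 26 - 103*(-2 + 7 + 11/4) = 26 - 103*31/4 = 26 - 3193/4 = -3089/4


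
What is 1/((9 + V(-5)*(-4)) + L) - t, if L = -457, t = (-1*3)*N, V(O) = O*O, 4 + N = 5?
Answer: 1643/548 ≈ 2.9982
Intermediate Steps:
N = 1 (N = -4 + 5 = 1)
V(O) = O²
t = -3 (t = -1*3*1 = -3*1 = -3)
1/((9 + V(-5)*(-4)) + L) - t = 1/((9 + (-5)²*(-4)) - 457) - 1*(-3) = 1/((9 + 25*(-4)) - 457) + 3 = 1/((9 - 100) - 457) + 3 = 1/(-91 - 457) + 3 = 1/(-548) + 3 = -1/548 + 3 = 1643/548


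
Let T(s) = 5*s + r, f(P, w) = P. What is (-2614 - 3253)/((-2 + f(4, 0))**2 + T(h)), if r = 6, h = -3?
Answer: 5867/5 ≈ 1173.4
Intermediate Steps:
T(s) = 6 + 5*s (T(s) = 5*s + 6 = 6 + 5*s)
(-2614 - 3253)/((-2 + f(4, 0))**2 + T(h)) = (-2614 - 3253)/((-2 + 4)**2 + (6 + 5*(-3))) = -5867/(2**2 + (6 - 15)) = -5867/(4 - 9) = -5867/(-5) = -5867*(-1/5) = 5867/5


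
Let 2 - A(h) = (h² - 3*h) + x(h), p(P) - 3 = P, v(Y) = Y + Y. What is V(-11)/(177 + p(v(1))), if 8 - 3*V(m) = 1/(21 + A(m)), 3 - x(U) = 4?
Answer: 347/23660 ≈ 0.014666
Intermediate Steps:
x(U) = -1 (x(U) = 3 - 1*4 = 3 - 4 = -1)
v(Y) = 2*Y
p(P) = 3 + P
A(h) = 3 - h² + 3*h (A(h) = 2 - ((h² - 3*h) - 1) = 2 - (-1 + h² - 3*h) = 2 + (1 - h² + 3*h) = 3 - h² + 3*h)
V(m) = 8/3 - 1/(3*(24 - m² + 3*m)) (V(m) = 8/3 - 1/(3*(21 + (3 - m² + 3*m))) = 8/3 - 1/(3*(24 - m² + 3*m)))
V(-11)/(177 + p(v(1))) = ((191 - 8*(-11)² + 24*(-11))/(3*(24 - 1*(-11)² + 3*(-11))))/(177 + (3 + 2*1)) = ((191 - 8*121 - 264)/(3*(24 - 1*121 - 33)))/(177 + (3 + 2)) = ((191 - 968 - 264)/(3*(24 - 121 - 33)))/(177 + 5) = ((⅓)*(-1041)/(-130))/182 = ((⅓)*(-1/130)*(-1041))*(1/182) = (347/130)*(1/182) = 347/23660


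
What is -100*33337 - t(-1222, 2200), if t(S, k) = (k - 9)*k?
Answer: -8153900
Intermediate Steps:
t(S, k) = k*(-9 + k) (t(S, k) = (-9 + k)*k = k*(-9 + k))
-100*33337 - t(-1222, 2200) = -100*33337 - 2200*(-9 + 2200) = -3333700 - 2200*2191 = -3333700 - 1*4820200 = -3333700 - 4820200 = -8153900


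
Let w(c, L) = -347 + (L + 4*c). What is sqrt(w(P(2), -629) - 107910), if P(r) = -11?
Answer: I*sqrt(108930) ≈ 330.05*I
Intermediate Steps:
w(c, L) = -347 + L + 4*c
sqrt(w(P(2), -629) - 107910) = sqrt((-347 - 629 + 4*(-11)) - 107910) = sqrt((-347 - 629 - 44) - 107910) = sqrt(-1020 - 107910) = sqrt(-108930) = I*sqrt(108930)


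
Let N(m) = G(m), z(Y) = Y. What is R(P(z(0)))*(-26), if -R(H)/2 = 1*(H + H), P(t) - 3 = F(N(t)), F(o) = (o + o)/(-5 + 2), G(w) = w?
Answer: 312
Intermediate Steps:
N(m) = m
F(o) = -2*o/3 (F(o) = (2*o)/(-3) = -2*o/3)
P(t) = 3 - 2*t/3
R(H) = -4*H (R(H) = -2*(H + H) = -2*2*H = -4*H)
R(P(z(0)))*(-26) = -4*(3 - ⅔*0)*(-26) = -4*(3 + 0)*(-26) = -4*3*(-26) = -12*(-26) = 312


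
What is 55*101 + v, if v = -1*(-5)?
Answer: 5560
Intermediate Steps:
v = 5
55*101 + v = 55*101 + 5 = 5555 + 5 = 5560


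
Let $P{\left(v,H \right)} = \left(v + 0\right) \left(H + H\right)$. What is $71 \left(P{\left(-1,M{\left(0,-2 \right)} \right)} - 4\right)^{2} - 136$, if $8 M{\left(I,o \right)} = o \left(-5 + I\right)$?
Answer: $\frac{11455}{4} \approx 2863.8$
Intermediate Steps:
$M{\left(I,o \right)} = \frac{o \left(-5 + I\right)}{8}$
$P{\left(v,H \right)} = 2 H v$ ($P{\left(v,H \right)} = v 2 H = 2 H v$)
$71 \left(P{\left(-1,M{\left(0,-2 \right)} \right)} - 4\right)^{2} - 136 = 71 \left(2 \cdot \frac{1}{8} \left(-2\right) \left(-5 + 0\right) \left(-1\right) - 4\right)^{2} - 136 = 71 \left(2 \cdot \frac{1}{8} \left(-2\right) \left(-5\right) \left(-1\right) - 4\right)^{2} - 136 = 71 \left(2 \cdot \frac{5}{4} \left(-1\right) - 4\right)^{2} - 136 = 71 \left(- \frac{5}{2} - 4\right)^{2} - 136 = 71 \left(- \frac{13}{2}\right)^{2} - 136 = 71 \cdot \frac{169}{4} - 136 = \frac{11999}{4} - 136 = \frac{11455}{4}$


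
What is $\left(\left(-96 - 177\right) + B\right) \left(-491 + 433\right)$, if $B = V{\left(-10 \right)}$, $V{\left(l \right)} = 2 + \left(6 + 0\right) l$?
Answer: $19198$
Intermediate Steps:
$V{\left(l \right)} = 2 + 6 l$
$B = -58$ ($B = 2 + 6 \left(-10\right) = 2 - 60 = -58$)
$\left(\left(-96 - 177\right) + B\right) \left(-491 + 433\right) = \left(\left(-96 - 177\right) - 58\right) \left(-491 + 433\right) = \left(-273 - 58\right) \left(-58\right) = \left(-331\right) \left(-58\right) = 19198$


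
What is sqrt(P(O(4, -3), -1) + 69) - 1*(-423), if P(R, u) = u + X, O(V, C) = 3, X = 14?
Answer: 423 + sqrt(82) ≈ 432.06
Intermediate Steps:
P(R, u) = 14 + u (P(R, u) = u + 14 = 14 + u)
sqrt(P(O(4, -3), -1) + 69) - 1*(-423) = sqrt((14 - 1) + 69) - 1*(-423) = sqrt(13 + 69) + 423 = sqrt(82) + 423 = 423 + sqrt(82)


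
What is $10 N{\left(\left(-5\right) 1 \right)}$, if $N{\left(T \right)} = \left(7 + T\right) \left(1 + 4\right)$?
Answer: $100$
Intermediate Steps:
$N{\left(T \right)} = 35 + 5 T$ ($N{\left(T \right)} = \left(7 + T\right) 5 = 35 + 5 T$)
$10 N{\left(\left(-5\right) 1 \right)} = 10 \left(35 + 5 \left(\left(-5\right) 1\right)\right) = 10 \left(35 + 5 \left(-5\right)\right) = 10 \left(35 - 25\right) = 10 \cdot 10 = 100$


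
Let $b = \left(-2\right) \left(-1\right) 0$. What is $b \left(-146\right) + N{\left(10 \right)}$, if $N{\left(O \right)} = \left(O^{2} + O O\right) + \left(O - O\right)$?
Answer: $200$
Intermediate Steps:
$N{\left(O \right)} = 2 O^{2}$ ($N{\left(O \right)} = \left(O^{2} + O^{2}\right) + 0 = 2 O^{2} + 0 = 2 O^{2}$)
$b = 0$ ($b = 2 \cdot 0 = 0$)
$b \left(-146\right) + N{\left(10 \right)} = 0 \left(-146\right) + 2 \cdot 10^{2} = 0 + 2 \cdot 100 = 0 + 200 = 200$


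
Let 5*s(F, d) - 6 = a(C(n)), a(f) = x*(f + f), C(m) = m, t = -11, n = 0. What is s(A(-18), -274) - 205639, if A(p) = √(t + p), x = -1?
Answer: -1028189/5 ≈ -2.0564e+5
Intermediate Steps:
A(p) = √(-11 + p)
a(f) = -2*f (a(f) = -(f + f) = -2*f)
s(F, d) = 6/5 (s(F, d) = 6/5 + (-2*0)/5 = 6/5 + (⅕)*0 = 6/5 + 0 = 6/5)
s(A(-18), -274) - 205639 = 6/5 - 205639 = -1028189/5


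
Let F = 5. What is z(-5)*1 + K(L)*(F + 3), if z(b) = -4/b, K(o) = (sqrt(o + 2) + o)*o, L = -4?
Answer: 644/5 - 32*I*sqrt(2) ≈ 128.8 - 45.255*I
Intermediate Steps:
K(o) = o*(o + sqrt(2 + o)) (K(o) = (sqrt(2 + o) + o)*o = (o + sqrt(2 + o))*o = o*(o + sqrt(2 + o)))
z(-5)*1 + K(L)*(F + 3) = -4/(-5)*1 + (-4*(-4 + sqrt(2 - 4)))*(5 + 3) = -4*(-1/5)*1 - 4*(-4 + sqrt(-2))*8 = (4/5)*1 - 4*(-4 + I*sqrt(2))*8 = 4/5 + (16 - 4*I*sqrt(2))*8 = 4/5 + (128 - 32*I*sqrt(2)) = 644/5 - 32*I*sqrt(2)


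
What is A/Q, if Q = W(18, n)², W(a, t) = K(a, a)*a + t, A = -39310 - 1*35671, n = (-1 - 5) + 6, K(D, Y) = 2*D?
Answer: -74981/419904 ≈ -0.17857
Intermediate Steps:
n = 0 (n = -6 + 6 = 0)
A = -74981 (A = -39310 - 35671 = -74981)
W(a, t) = t + 2*a² (W(a, t) = (2*a)*a + t = 2*a² + t = t + 2*a²)
Q = 419904 (Q = (0 + 2*18²)² = (0 + 2*324)² = (0 + 648)² = 648² = 419904)
A/Q = -74981/419904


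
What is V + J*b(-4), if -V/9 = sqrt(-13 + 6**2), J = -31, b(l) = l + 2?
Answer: 62 - 9*sqrt(23) ≈ 18.838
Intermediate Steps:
b(l) = 2 + l
V = -9*sqrt(23) (V = -9*sqrt(-13 + 6**2) = -9*sqrt(-13 + 36) = -9*sqrt(23) ≈ -43.162)
V + J*b(-4) = -9*sqrt(23) - 31*(2 - 4) = -9*sqrt(23) - 31*(-2) = -9*sqrt(23) + 62 = 62 - 9*sqrt(23)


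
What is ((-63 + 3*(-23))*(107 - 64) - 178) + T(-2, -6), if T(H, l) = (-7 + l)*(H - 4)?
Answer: -5776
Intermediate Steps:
T(H, l) = (-7 + l)*(-4 + H)
((-63 + 3*(-23))*(107 - 64) - 178) + T(-2, -6) = ((-63 + 3*(-23))*(107 - 64) - 178) + (28 - 7*(-2) - 4*(-6) - 2*(-6)) = ((-63 - 69)*43 - 178) + (28 + 14 + 24 + 12) = (-132*43 - 178) + 78 = (-5676 - 178) + 78 = -5854 + 78 = -5776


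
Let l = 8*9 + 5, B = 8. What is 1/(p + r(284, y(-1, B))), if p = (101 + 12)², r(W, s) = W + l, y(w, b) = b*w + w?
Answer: 1/13130 ≈ 7.6161e-5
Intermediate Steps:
l = 77 (l = 72 + 5 = 77)
y(w, b) = w + b*w
r(W, s) = 77 + W (r(W, s) = W + 77 = 77 + W)
p = 12769 (p = 113² = 12769)
1/(p + r(284, y(-1, B))) = 1/(12769 + (77 + 284)) = 1/(12769 + 361) = 1/13130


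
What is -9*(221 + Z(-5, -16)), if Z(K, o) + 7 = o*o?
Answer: -4230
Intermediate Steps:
Z(K, o) = -7 + o**2 (Z(K, o) = -7 + o*o = -7 + o**2)
-9*(221 + Z(-5, -16)) = -9*(221 + (-7 + (-16)**2)) = -9*(221 + (-7 + 256)) = -9*(221 + 249) = -9*470 = -4230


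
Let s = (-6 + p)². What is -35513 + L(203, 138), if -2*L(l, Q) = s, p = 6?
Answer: -35513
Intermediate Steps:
s = 0 (s = (-6 + 6)² = 0² = 0)
L(l, Q) = 0 (L(l, Q) = -½*0 = 0)
-35513 + L(203, 138) = -35513 + 0 = -35513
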